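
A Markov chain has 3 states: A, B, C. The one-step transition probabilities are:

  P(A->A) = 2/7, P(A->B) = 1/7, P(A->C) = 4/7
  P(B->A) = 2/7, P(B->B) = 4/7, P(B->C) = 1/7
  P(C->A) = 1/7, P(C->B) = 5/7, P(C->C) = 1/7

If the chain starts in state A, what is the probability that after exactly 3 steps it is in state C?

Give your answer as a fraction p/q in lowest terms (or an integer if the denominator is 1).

Computing P^3 by repeated multiplication:
P^1 =
  A: [2/7, 1/7, 4/7]
  B: [2/7, 4/7, 1/7]
  C: [1/7, 5/7, 1/7]
P^2 =
  A: [10/49, 26/49, 13/49]
  B: [13/49, 23/49, 13/49]
  C: [13/49, 26/49, 10/49]
P^3 =
  A: [85/343, 179/343, 79/343]
  B: [85/343, 170/343, 88/343]
  C: [88/343, 167/343, 88/343]

(P^3)[A -> C] = 79/343

Answer: 79/343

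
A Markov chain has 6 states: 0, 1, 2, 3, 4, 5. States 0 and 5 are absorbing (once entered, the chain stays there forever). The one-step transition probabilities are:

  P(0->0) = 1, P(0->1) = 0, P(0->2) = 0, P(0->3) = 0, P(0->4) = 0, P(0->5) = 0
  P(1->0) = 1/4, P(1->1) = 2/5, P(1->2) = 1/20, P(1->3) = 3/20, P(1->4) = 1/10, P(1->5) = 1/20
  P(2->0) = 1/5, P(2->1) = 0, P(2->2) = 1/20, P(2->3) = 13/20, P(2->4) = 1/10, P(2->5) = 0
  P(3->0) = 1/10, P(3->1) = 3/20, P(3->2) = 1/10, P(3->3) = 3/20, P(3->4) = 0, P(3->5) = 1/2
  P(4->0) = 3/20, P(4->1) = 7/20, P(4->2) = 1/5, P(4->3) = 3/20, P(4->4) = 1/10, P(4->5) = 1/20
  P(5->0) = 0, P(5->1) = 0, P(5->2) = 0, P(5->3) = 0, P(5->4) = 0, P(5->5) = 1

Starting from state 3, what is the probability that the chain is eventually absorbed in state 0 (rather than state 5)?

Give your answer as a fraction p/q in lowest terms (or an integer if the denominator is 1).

Answer: 7519/26758

Derivation:
Let a_i = P(absorbed in 0 | start in state i).
Boundary conditions: a_0 = 1, a_5 = 0.
For each transient state i, a_i = sum_j P(i->j) * a_j:
  a_1 = 1/4*a_0 + 2/5*a_1 + 1/20*a_2 + 3/20*a_3 + 1/10*a_4 + 1/20*a_5
  a_2 = 1/5*a_0 + 0*a_1 + 1/20*a_2 + 13/20*a_3 + 1/10*a_4 + 0*a_5
  a_3 = 1/10*a_0 + 3/20*a_1 + 1/10*a_2 + 3/20*a_3 + 0*a_4 + 1/2*a_5
  a_4 = 3/20*a_0 + 7/20*a_1 + 1/5*a_2 + 3/20*a_3 + 1/10*a_4 + 1/20*a_5

Substituting a_0 = 1 and a_5 = 0, rearrange to (I - Q) a = r where r[i] = P(i -> 0):
  [3/5, -1/20, -3/20, -1/10] . (a_1, a_2, a_3, a_4) = 1/4
  [0, 19/20, -13/20, -1/10] . (a_1, a_2, a_3, a_4) = 1/5
  [-3/20, -1/10, 17/20, 0] . (a_1, a_2, a_3, a_4) = 1/10
  [-7/20, -1/5, -3/20, 9/10] . (a_1, a_2, a_3, a_4) = 3/20

Solving yields:
  a_1 = 16539/26758
  a_2 = 12345/26758
  a_3 = 7519/26758
  a_4 = 7444/13379

Starting state is 3, so the absorption probability is a_3 = 7519/26758.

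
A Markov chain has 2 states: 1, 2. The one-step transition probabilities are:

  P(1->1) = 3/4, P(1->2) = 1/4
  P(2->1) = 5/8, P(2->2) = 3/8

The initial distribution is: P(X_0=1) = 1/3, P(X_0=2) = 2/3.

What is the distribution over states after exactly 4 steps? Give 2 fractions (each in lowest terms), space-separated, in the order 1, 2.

Answer: 1097/1536 439/1536

Derivation:
Propagating the distribution step by step (d_{t+1} = d_t * P):
d_0 = (1=1/3, 2=2/3)
  d_1[1] = 1/3*3/4 + 2/3*5/8 = 2/3
  d_1[2] = 1/3*1/4 + 2/3*3/8 = 1/3
d_1 = (1=2/3, 2=1/3)
  d_2[1] = 2/3*3/4 + 1/3*5/8 = 17/24
  d_2[2] = 2/3*1/4 + 1/3*3/8 = 7/24
d_2 = (1=17/24, 2=7/24)
  d_3[1] = 17/24*3/4 + 7/24*5/8 = 137/192
  d_3[2] = 17/24*1/4 + 7/24*3/8 = 55/192
d_3 = (1=137/192, 2=55/192)
  d_4[1] = 137/192*3/4 + 55/192*5/8 = 1097/1536
  d_4[2] = 137/192*1/4 + 55/192*3/8 = 439/1536
d_4 = (1=1097/1536, 2=439/1536)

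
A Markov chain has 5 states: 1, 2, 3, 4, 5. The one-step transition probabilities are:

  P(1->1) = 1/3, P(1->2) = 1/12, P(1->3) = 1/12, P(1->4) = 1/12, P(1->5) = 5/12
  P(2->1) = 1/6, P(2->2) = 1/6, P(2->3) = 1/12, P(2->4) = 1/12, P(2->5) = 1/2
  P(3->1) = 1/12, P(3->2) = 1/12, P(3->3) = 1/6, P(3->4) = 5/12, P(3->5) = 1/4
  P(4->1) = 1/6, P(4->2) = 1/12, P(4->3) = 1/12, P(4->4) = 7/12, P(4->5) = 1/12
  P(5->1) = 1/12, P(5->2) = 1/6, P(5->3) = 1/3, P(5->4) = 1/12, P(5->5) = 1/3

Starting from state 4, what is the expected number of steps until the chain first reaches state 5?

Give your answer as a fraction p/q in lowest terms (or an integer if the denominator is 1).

Answer: 5

Derivation:
Let h_i = expected steps to first reach 5 from state i.
Boundary: h_5 = 0.
First-step equations for the other states:
  h_1 = 1 + 1/3*h_1 + 1/12*h_2 + 1/12*h_3 + 1/12*h_4 + 5/12*h_5
  h_2 = 1 + 1/6*h_1 + 1/6*h_2 + 1/12*h_3 + 1/12*h_4 + 1/2*h_5
  h_3 = 1 + 1/12*h_1 + 1/12*h_2 + 1/6*h_3 + 5/12*h_4 + 1/4*h_5
  h_4 = 1 + 1/6*h_1 + 1/12*h_2 + 1/12*h_3 + 7/12*h_4 + 1/12*h_5

Substituting h_5 = 0 and rearranging gives the linear system (I - Q) h = 1:
  [2/3, -1/12, -1/12, -1/12] . (h_1, h_2, h_3, h_4) = 1
  [-1/6, 5/6, -1/12, -1/12] . (h_1, h_2, h_3, h_4) = 1
  [-1/12, -1/12, 5/6, -5/12] . (h_1, h_2, h_3, h_4) = 1
  [-1/6, -1/12, -1/12, 5/12] . (h_1, h_2, h_3, h_4) = 1

Solving yields:
  h_1 = 3
  h_2 = 30/11
  h_3 = 47/11
  h_4 = 5

Starting state is 4, so the expected hitting time is h_4 = 5.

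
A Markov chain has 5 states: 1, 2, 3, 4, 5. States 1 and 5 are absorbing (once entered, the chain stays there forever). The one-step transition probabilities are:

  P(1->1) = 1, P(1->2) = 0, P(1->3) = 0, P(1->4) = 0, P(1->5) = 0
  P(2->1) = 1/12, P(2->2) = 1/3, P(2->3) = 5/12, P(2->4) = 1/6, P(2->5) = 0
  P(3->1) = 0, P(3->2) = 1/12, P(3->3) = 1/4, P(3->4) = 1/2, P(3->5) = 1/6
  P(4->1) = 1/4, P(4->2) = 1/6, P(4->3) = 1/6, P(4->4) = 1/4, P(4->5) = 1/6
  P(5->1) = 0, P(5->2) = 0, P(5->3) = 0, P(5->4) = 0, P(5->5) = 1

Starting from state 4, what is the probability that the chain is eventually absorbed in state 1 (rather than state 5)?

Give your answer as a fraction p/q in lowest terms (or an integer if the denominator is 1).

Let a_i = P(absorbed in 1 | start in state i).
Boundary conditions: a_1 = 1, a_5 = 0.
For each transient state i, a_i = sum_j P(i->j) * a_j:
  a_2 = 1/12*a_1 + 1/3*a_2 + 5/12*a_3 + 1/6*a_4 + 0*a_5
  a_3 = 0*a_1 + 1/12*a_2 + 1/4*a_3 + 1/2*a_4 + 1/6*a_5
  a_4 = 1/4*a_1 + 1/6*a_2 + 1/6*a_3 + 1/4*a_4 + 1/6*a_5

Substituting a_1 = 1 and a_5 = 0, rearrange to (I - Q) a = r where r[i] = P(i -> 1):
  [2/3, -5/12, -1/6] . (a_2, a_3, a_4) = 1/12
  [-1/12, 3/4, -1/2] . (a_2, a_3, a_4) = 0
  [-1/6, -1/6, 3/4] . (a_2, a_3, a_4) = 1/4

Solving yields:
  a_2 = 213/407
  a_3 = 171/407
  a_4 = 221/407

Starting state is 4, so the absorption probability is a_4 = 221/407.

Answer: 221/407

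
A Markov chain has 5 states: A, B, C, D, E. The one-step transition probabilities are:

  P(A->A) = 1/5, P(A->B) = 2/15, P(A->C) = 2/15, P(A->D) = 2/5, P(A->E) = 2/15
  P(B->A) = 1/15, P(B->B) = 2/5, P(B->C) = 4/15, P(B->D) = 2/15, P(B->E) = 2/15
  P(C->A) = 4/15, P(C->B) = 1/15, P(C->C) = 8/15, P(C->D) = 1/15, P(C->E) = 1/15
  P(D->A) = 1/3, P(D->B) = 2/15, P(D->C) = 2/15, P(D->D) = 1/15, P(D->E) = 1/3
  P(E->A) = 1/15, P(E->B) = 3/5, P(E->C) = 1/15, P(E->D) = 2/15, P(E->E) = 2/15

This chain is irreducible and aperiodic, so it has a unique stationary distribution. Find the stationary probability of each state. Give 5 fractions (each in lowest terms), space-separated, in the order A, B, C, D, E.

The stationary distribution satisfies pi = pi * P, i.e.:
  pi_A = 1/5*pi_A + 1/15*pi_B + 4/15*pi_C + 1/3*pi_D + 1/15*pi_E
  pi_B = 2/15*pi_A + 2/5*pi_B + 1/15*pi_C + 2/15*pi_D + 3/5*pi_E
  pi_C = 2/15*pi_A + 4/15*pi_B + 8/15*pi_C + 2/15*pi_D + 1/15*pi_E
  pi_D = 2/5*pi_A + 2/15*pi_B + 1/15*pi_C + 1/15*pi_D + 2/15*pi_E
  pi_E = 2/15*pi_A + 2/15*pi_B + 1/15*pi_C + 1/3*pi_D + 2/15*pi_E
with normalization: pi_A + pi_B + pi_C + pi_D + pi_E = 1.

Using the first 4 balance equations plus normalization, the linear system A*pi = b is:
  [-4/5, 1/15, 4/15, 1/3, 1/15] . pi = 0
  [2/15, -3/5, 1/15, 2/15, 3/5] . pi = 0
  [2/15, 4/15, -7/15, 2/15, 1/15] . pi = 0
  [2/5, 2/15, 1/15, -14/15, 2/15] . pi = 0
  [1, 1, 1, 1, 1] . pi = 1

Solving yields:
  pi_A = 1997/10795
  pi_B = 8144/32385
  pi_C = 2826/10795
  pi_D = 1672/10795
  pi_E = 4756/32385

Verification (pi * P):
  1997/10795*1/5 + 8144/32385*1/15 + 2826/10795*4/15 + 1672/10795*1/3 + 4756/32385*1/15 = 1997/10795 = pi_A  (ok)
  1997/10795*2/15 + 8144/32385*2/5 + 2826/10795*1/15 + 1672/10795*2/15 + 4756/32385*3/5 = 8144/32385 = pi_B  (ok)
  1997/10795*2/15 + 8144/32385*4/15 + 2826/10795*8/15 + 1672/10795*2/15 + 4756/32385*1/15 = 2826/10795 = pi_C  (ok)
  1997/10795*2/5 + 8144/32385*2/15 + 2826/10795*1/15 + 1672/10795*1/15 + 4756/32385*2/15 = 1672/10795 = pi_D  (ok)
  1997/10795*2/15 + 8144/32385*2/15 + 2826/10795*1/15 + 1672/10795*1/3 + 4756/32385*2/15 = 4756/32385 = pi_E  (ok)

Answer: 1997/10795 8144/32385 2826/10795 1672/10795 4756/32385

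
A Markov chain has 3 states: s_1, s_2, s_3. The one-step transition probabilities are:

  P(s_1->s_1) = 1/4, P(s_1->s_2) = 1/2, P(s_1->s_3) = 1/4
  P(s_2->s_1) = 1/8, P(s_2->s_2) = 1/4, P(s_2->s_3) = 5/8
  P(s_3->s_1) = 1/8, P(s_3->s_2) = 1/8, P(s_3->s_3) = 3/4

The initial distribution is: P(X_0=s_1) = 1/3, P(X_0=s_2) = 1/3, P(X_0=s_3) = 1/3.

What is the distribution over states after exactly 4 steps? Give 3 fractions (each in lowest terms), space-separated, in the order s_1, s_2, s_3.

Propagating the distribution step by step (d_{t+1} = d_t * P):
d_0 = (s_1=1/3, s_2=1/3, s_3=1/3)
  d_1[s_1] = 1/3*1/4 + 1/3*1/8 + 1/3*1/8 = 1/6
  d_1[s_2] = 1/3*1/2 + 1/3*1/4 + 1/3*1/8 = 7/24
  d_1[s_3] = 1/3*1/4 + 1/3*5/8 + 1/3*3/4 = 13/24
d_1 = (s_1=1/6, s_2=7/24, s_3=13/24)
  d_2[s_1] = 1/6*1/4 + 7/24*1/8 + 13/24*1/8 = 7/48
  d_2[s_2] = 1/6*1/2 + 7/24*1/4 + 13/24*1/8 = 43/192
  d_2[s_3] = 1/6*1/4 + 7/24*5/8 + 13/24*3/4 = 121/192
d_2 = (s_1=7/48, s_2=43/192, s_3=121/192)
  d_3[s_1] = 7/48*1/4 + 43/192*1/8 + 121/192*1/8 = 55/384
  d_3[s_2] = 7/48*1/2 + 43/192*1/4 + 121/192*1/8 = 319/1536
  d_3[s_3] = 7/48*1/4 + 43/192*5/8 + 121/192*3/4 = 997/1536
d_3 = (s_1=55/384, s_2=319/1536, s_3=997/1536)
  d_4[s_1] = 55/384*1/4 + 319/1536*1/8 + 997/1536*1/8 = 439/3072
  d_4[s_2] = 55/384*1/2 + 319/1536*1/4 + 997/1536*1/8 = 2515/12288
  d_4[s_3] = 55/384*1/4 + 319/1536*5/8 + 997/1536*3/4 = 8017/12288
d_4 = (s_1=439/3072, s_2=2515/12288, s_3=8017/12288)

Answer: 439/3072 2515/12288 8017/12288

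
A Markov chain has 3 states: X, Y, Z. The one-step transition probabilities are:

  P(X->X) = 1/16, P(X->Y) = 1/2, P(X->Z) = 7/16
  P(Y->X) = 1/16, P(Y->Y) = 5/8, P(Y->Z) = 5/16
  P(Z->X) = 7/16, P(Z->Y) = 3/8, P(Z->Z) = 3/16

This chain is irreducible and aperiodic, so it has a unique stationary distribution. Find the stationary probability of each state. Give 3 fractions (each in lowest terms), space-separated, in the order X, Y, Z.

The stationary distribution satisfies pi = pi * P, i.e.:
  pi_X = 1/16*pi_X + 1/16*pi_Y + 7/16*pi_Z
  pi_Y = 1/2*pi_X + 5/8*pi_Y + 3/8*pi_Z
  pi_Z = 7/16*pi_X + 5/16*pi_Y + 3/16*pi_Z
with normalization: pi_X + pi_Y + pi_Z = 1.

Using the first 2 balance equations plus normalization, the linear system A*pi = b is:
  [-15/16, 1/16, 7/16] . pi = 0
  [1/2, -3/8, 3/8] . pi = 0
  [1, 1, 1] . pi = 1

Solving yields:
  pi_X = 4/23
  pi_Y = 73/138
  pi_Z = 41/138

Verification (pi * P):
  4/23*1/16 + 73/138*1/16 + 41/138*7/16 = 4/23 = pi_X  (ok)
  4/23*1/2 + 73/138*5/8 + 41/138*3/8 = 73/138 = pi_Y  (ok)
  4/23*7/16 + 73/138*5/16 + 41/138*3/16 = 41/138 = pi_Z  (ok)

Answer: 4/23 73/138 41/138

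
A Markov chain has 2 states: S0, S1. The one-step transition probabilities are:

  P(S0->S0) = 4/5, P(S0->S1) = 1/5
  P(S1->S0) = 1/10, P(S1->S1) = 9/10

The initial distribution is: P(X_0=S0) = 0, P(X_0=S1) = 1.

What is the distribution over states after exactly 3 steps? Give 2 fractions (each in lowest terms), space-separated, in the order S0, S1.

Propagating the distribution step by step (d_{t+1} = d_t * P):
d_0 = (S0=0, S1=1)
  d_1[S0] = 0*4/5 + 1*1/10 = 1/10
  d_1[S1] = 0*1/5 + 1*9/10 = 9/10
d_1 = (S0=1/10, S1=9/10)
  d_2[S0] = 1/10*4/5 + 9/10*1/10 = 17/100
  d_2[S1] = 1/10*1/5 + 9/10*9/10 = 83/100
d_2 = (S0=17/100, S1=83/100)
  d_3[S0] = 17/100*4/5 + 83/100*1/10 = 219/1000
  d_3[S1] = 17/100*1/5 + 83/100*9/10 = 781/1000
d_3 = (S0=219/1000, S1=781/1000)

Answer: 219/1000 781/1000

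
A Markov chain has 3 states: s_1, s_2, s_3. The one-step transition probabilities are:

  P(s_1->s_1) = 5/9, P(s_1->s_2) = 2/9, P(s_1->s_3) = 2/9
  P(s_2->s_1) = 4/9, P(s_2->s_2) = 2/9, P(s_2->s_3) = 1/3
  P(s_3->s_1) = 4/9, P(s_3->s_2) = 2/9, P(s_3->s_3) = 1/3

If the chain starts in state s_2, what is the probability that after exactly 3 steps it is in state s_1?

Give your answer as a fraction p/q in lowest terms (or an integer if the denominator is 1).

Computing P^3 by repeated multiplication:
P^1 =
  s_1: [5/9, 2/9, 2/9]
  s_2: [4/9, 2/9, 1/3]
  s_3: [4/9, 2/9, 1/3]
P^2 =
  s_1: [41/81, 2/9, 22/81]
  s_2: [40/81, 2/9, 23/81]
  s_3: [40/81, 2/9, 23/81]
P^3 =
  s_1: [365/729, 2/9, 202/729]
  s_2: [364/729, 2/9, 203/729]
  s_3: [364/729, 2/9, 203/729]

(P^3)[s_2 -> s_1] = 364/729

Answer: 364/729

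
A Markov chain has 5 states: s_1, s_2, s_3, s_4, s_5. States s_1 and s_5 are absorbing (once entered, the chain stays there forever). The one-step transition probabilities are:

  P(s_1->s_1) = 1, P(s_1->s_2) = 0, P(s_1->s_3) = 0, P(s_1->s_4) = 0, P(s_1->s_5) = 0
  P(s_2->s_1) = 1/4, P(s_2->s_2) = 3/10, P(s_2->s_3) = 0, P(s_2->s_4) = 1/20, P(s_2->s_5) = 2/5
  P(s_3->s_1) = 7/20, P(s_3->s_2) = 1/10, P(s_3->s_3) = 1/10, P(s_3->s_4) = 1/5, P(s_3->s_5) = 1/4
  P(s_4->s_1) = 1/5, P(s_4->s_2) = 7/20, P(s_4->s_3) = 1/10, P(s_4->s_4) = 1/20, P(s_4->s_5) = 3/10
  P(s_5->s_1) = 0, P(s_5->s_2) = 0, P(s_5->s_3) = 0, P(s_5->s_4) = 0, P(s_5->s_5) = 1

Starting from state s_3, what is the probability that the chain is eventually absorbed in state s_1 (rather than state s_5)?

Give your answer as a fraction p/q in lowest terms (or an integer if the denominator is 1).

Let a_i = P(absorbed in s_1 | start in state i).
Boundary conditions: a_s_1 = 1, a_s_5 = 0.
For each transient state i, a_i = sum_j P(i->j) * a_j:
  a_s_2 = 1/4*a_s_1 + 3/10*a_s_2 + 0*a_s_3 + 1/20*a_s_4 + 2/5*a_s_5
  a_s_3 = 7/20*a_s_1 + 1/10*a_s_2 + 1/10*a_s_3 + 1/5*a_s_4 + 1/4*a_s_5
  a_s_4 = 1/5*a_s_1 + 7/20*a_s_2 + 1/10*a_s_3 + 1/20*a_s_4 + 3/10*a_s_5

Substituting a_s_1 = 1 and a_s_5 = 0, rearrange to (I - Q) a = r where r[i] = P(i -> s_1):
  [7/10, 0, -1/20] . (a_s_2, a_s_3, a_s_4) = 1/4
  [-1/10, 9/10, -1/5] . (a_s_2, a_s_3, a_s_4) = 7/20
  [-7/20, -1/10, 19/20] . (a_s_2, a_s_3, a_s_4) = 1/5

Solving yields:
  a_s_2 = 878/2273
  a_s_3 = 2375/4546
  a_s_4 = 927/2273

Starting state is s_3, so the absorption probability is a_s_3 = 2375/4546.

Answer: 2375/4546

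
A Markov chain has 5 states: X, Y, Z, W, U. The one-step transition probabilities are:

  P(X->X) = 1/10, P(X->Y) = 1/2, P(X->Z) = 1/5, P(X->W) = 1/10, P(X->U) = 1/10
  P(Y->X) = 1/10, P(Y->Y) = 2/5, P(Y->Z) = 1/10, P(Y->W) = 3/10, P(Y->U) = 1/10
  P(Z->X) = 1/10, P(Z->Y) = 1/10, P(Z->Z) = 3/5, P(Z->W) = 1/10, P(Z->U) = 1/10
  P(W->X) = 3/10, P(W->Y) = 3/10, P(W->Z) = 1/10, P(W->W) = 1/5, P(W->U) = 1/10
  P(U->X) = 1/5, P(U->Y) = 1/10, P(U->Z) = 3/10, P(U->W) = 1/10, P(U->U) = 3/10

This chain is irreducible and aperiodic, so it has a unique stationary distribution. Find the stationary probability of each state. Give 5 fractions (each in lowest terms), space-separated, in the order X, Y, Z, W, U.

The stationary distribution satisfies pi = pi * P, i.e.:
  pi_X = 1/10*pi_X + 1/10*pi_Y + 1/10*pi_Z + 3/10*pi_W + 1/5*pi_U
  pi_Y = 1/2*pi_X + 2/5*pi_Y + 1/10*pi_Z + 3/10*pi_W + 1/10*pi_U
  pi_Z = 1/5*pi_X + 1/10*pi_Y + 3/5*pi_Z + 1/10*pi_W + 3/10*pi_U
  pi_W = 1/10*pi_X + 3/10*pi_Y + 1/10*pi_Z + 1/5*pi_W + 1/10*pi_U
  pi_U = 1/10*pi_X + 1/10*pi_Y + 1/10*pi_Z + 1/10*pi_W + 3/10*pi_U
with normalization: pi_X + pi_Y + pi_Z + pi_W + pi_U = 1.

Using the first 4 balance equations plus normalization, the linear system A*pi = b is:
  [-9/10, 1/10, 1/10, 3/10, 1/5] . pi = 0
  [1/2, -3/5, 1/10, 3/10, 1/10] . pi = 0
  [1/5, 1/10, -2/5, 1/10, 3/10] . pi = 0
  [1/10, 3/10, 1/10, -4/5, 1/10] . pi = 0
  [1, 1, 1, 1, 1] . pi = 1

Solving yields:
  pi_X = 675/4592
  pi_Y = 317/1148
  pi_Z = 1283/4592
  pi_W = 99/574
  pi_U = 1/8

Verification (pi * P):
  675/4592*1/10 + 317/1148*1/10 + 1283/4592*1/10 + 99/574*3/10 + 1/8*1/5 = 675/4592 = pi_X  (ok)
  675/4592*1/2 + 317/1148*2/5 + 1283/4592*1/10 + 99/574*3/10 + 1/8*1/10 = 317/1148 = pi_Y  (ok)
  675/4592*1/5 + 317/1148*1/10 + 1283/4592*3/5 + 99/574*1/10 + 1/8*3/10 = 1283/4592 = pi_Z  (ok)
  675/4592*1/10 + 317/1148*3/10 + 1283/4592*1/10 + 99/574*1/5 + 1/8*1/10 = 99/574 = pi_W  (ok)
  675/4592*1/10 + 317/1148*1/10 + 1283/4592*1/10 + 99/574*1/10 + 1/8*3/10 = 1/8 = pi_U  (ok)

Answer: 675/4592 317/1148 1283/4592 99/574 1/8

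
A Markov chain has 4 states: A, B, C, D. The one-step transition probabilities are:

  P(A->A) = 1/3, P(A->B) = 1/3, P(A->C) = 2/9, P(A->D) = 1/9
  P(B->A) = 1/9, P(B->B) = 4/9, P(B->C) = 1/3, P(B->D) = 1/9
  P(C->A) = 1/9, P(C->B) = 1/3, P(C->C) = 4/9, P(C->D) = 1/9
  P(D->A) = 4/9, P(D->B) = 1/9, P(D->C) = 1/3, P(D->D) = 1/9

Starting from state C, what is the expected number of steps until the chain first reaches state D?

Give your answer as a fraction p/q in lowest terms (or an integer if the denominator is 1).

Let h_i = expected steps to first reach D from state i.
Boundary: h_D = 0.
First-step equations for the other states:
  h_A = 1 + 1/3*h_A + 1/3*h_B + 2/9*h_C + 1/9*h_D
  h_B = 1 + 1/9*h_A + 4/9*h_B + 1/3*h_C + 1/9*h_D
  h_C = 1 + 1/9*h_A + 1/3*h_B + 4/9*h_C + 1/9*h_D

Substituting h_D = 0 and rearranging gives the linear system (I - Q) h = 1:
  [2/3, -1/3, -2/9] . (h_A, h_B, h_C) = 1
  [-1/9, 5/9, -1/3] . (h_A, h_B, h_C) = 1
  [-1/9, -1/3, 5/9] . (h_A, h_B, h_C) = 1

Solving yields:
  h_A = 9
  h_B = 9
  h_C = 9

Starting state is C, so the expected hitting time is h_C = 9.

Answer: 9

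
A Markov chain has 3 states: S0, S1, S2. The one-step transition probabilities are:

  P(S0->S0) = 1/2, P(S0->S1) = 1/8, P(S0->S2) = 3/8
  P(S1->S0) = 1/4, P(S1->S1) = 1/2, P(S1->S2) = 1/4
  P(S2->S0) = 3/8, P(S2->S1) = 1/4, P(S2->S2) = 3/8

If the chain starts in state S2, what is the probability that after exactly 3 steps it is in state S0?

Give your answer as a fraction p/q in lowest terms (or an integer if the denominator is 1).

Computing P^3 by repeated multiplication:
P^1 =
  S0: [1/2, 1/8, 3/8]
  S1: [1/4, 1/2, 1/4]
  S2: [3/8, 1/4, 3/8]
P^2 =
  S0: [27/64, 7/32, 23/64]
  S1: [11/32, 11/32, 5/16]
  S2: [25/64, 17/64, 11/32]
P^3 =
  S0: [205/512, 129/512, 89/256]
  S1: [3/8, 75/256, 85/256]
  S2: [25/64, 137/512, 175/512]

(P^3)[S2 -> S0] = 25/64

Answer: 25/64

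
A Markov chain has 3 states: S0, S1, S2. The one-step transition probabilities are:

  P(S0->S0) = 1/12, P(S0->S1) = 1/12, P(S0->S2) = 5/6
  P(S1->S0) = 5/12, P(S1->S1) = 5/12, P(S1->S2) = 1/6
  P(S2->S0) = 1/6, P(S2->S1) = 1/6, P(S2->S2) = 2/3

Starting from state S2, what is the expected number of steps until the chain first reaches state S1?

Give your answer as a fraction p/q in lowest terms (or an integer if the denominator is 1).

Let h_i = expected steps to first reach S1 from state i.
Boundary: h_S1 = 0.
First-step equations for the other states:
  h_S0 = 1 + 1/12*h_S0 + 1/12*h_S1 + 5/6*h_S2
  h_S2 = 1 + 1/6*h_S0 + 1/6*h_S1 + 2/3*h_S2

Substituting h_S1 = 0 and rearranging gives the linear system (I - Q) h = 1:
  [11/12, -5/6] . (h_S0, h_S2) = 1
  [-1/6, 1/3] . (h_S0, h_S2) = 1

Solving yields:
  h_S0 = 7
  h_S2 = 13/2

Starting state is S2, so the expected hitting time is h_S2 = 13/2.

Answer: 13/2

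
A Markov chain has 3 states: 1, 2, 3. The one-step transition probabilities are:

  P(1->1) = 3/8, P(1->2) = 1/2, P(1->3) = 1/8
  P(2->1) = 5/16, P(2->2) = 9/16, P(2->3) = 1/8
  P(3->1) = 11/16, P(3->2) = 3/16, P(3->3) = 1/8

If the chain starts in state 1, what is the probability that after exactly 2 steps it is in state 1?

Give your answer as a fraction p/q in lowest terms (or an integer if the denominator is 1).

Computing P^2 by repeated multiplication:
P^1 =
  1: [3/8, 1/2, 1/8]
  2: [5/16, 9/16, 1/8]
  3: [11/16, 3/16, 1/8]
P^2 =
  1: [49/128, 63/128, 1/8]
  2: [97/256, 127/256, 1/8]
  3: [103/256, 121/256, 1/8]

(P^2)[1 -> 1] = 49/128

Answer: 49/128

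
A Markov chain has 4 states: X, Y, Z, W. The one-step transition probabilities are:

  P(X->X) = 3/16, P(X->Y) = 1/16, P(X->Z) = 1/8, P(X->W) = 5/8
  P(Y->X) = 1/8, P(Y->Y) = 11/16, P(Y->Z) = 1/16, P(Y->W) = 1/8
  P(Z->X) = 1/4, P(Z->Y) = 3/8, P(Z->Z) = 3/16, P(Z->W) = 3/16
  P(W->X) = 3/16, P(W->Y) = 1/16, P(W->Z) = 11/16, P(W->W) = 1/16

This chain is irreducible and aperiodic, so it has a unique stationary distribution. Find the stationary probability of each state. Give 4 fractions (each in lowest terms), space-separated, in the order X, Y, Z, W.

Answer: 559/3113 1138/3113 743/3113 673/3113

Derivation:
The stationary distribution satisfies pi = pi * P, i.e.:
  pi_X = 3/16*pi_X + 1/8*pi_Y + 1/4*pi_Z + 3/16*pi_W
  pi_Y = 1/16*pi_X + 11/16*pi_Y + 3/8*pi_Z + 1/16*pi_W
  pi_Z = 1/8*pi_X + 1/16*pi_Y + 3/16*pi_Z + 11/16*pi_W
  pi_W = 5/8*pi_X + 1/8*pi_Y + 3/16*pi_Z + 1/16*pi_W
with normalization: pi_X + pi_Y + pi_Z + pi_W = 1.

Using the first 3 balance equations plus normalization, the linear system A*pi = b is:
  [-13/16, 1/8, 1/4, 3/16] . pi = 0
  [1/16, -5/16, 3/8, 1/16] . pi = 0
  [1/8, 1/16, -13/16, 11/16] . pi = 0
  [1, 1, 1, 1] . pi = 1

Solving yields:
  pi_X = 559/3113
  pi_Y = 1138/3113
  pi_Z = 743/3113
  pi_W = 673/3113

Verification (pi * P):
  559/3113*3/16 + 1138/3113*1/8 + 743/3113*1/4 + 673/3113*3/16 = 559/3113 = pi_X  (ok)
  559/3113*1/16 + 1138/3113*11/16 + 743/3113*3/8 + 673/3113*1/16 = 1138/3113 = pi_Y  (ok)
  559/3113*1/8 + 1138/3113*1/16 + 743/3113*3/16 + 673/3113*11/16 = 743/3113 = pi_Z  (ok)
  559/3113*5/8 + 1138/3113*1/8 + 743/3113*3/16 + 673/3113*1/16 = 673/3113 = pi_W  (ok)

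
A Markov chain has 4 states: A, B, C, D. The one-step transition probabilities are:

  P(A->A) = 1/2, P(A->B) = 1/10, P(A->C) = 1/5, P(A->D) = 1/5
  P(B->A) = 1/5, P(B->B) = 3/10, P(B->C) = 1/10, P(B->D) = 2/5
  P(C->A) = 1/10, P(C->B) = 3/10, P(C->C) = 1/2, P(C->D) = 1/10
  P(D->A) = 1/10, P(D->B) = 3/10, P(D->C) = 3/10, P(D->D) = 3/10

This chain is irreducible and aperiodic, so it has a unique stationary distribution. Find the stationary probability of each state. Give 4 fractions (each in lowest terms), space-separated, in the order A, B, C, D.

Answer: 13/62 8/31 141/496 123/496

Derivation:
The stationary distribution satisfies pi = pi * P, i.e.:
  pi_A = 1/2*pi_A + 1/5*pi_B + 1/10*pi_C + 1/10*pi_D
  pi_B = 1/10*pi_A + 3/10*pi_B + 3/10*pi_C + 3/10*pi_D
  pi_C = 1/5*pi_A + 1/10*pi_B + 1/2*pi_C + 3/10*pi_D
  pi_D = 1/5*pi_A + 2/5*pi_B + 1/10*pi_C + 3/10*pi_D
with normalization: pi_A + pi_B + pi_C + pi_D = 1.

Using the first 3 balance equations plus normalization, the linear system A*pi = b is:
  [-1/2, 1/5, 1/10, 1/10] . pi = 0
  [1/10, -7/10, 3/10, 3/10] . pi = 0
  [1/5, 1/10, -1/2, 3/10] . pi = 0
  [1, 1, 1, 1] . pi = 1

Solving yields:
  pi_A = 13/62
  pi_B = 8/31
  pi_C = 141/496
  pi_D = 123/496

Verification (pi * P):
  13/62*1/2 + 8/31*1/5 + 141/496*1/10 + 123/496*1/10 = 13/62 = pi_A  (ok)
  13/62*1/10 + 8/31*3/10 + 141/496*3/10 + 123/496*3/10 = 8/31 = pi_B  (ok)
  13/62*1/5 + 8/31*1/10 + 141/496*1/2 + 123/496*3/10 = 141/496 = pi_C  (ok)
  13/62*1/5 + 8/31*2/5 + 141/496*1/10 + 123/496*3/10 = 123/496 = pi_D  (ok)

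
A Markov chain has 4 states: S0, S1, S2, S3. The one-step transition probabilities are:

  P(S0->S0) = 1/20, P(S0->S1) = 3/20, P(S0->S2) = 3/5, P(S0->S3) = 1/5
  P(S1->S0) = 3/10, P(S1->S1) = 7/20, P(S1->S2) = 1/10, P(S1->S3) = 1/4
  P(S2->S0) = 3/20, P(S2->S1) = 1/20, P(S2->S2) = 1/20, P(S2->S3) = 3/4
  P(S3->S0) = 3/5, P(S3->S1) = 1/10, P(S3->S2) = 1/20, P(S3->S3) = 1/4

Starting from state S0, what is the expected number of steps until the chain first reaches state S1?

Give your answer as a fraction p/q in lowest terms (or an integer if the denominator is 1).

Answer: 7100/753

Derivation:
Let h_i = expected steps to first reach S1 from state i.
Boundary: h_S1 = 0.
First-step equations for the other states:
  h_S0 = 1 + 1/20*h_S0 + 3/20*h_S1 + 3/5*h_S2 + 1/5*h_S3
  h_S2 = 1 + 3/20*h_S0 + 1/20*h_S1 + 1/20*h_S2 + 3/4*h_S3
  h_S3 = 1 + 3/5*h_S0 + 1/10*h_S1 + 1/20*h_S2 + 1/4*h_S3

Substituting h_S1 = 0 and rearranging gives the linear system (I - Q) h = 1:
  [19/20, -3/5, -1/5] . (h_S0, h_S2, h_S3) = 1
  [-3/20, 19/20, -3/4] . (h_S0, h_S2, h_S3) = 1
  [-3/5, -1/20, 3/4] . (h_S0, h_S2, h_S3) = 1

Solving yields:
  h_S0 = 7100/753
  h_S2 = 2530/251
  h_S3 = 7190/753

Starting state is S0, so the expected hitting time is h_S0 = 7100/753.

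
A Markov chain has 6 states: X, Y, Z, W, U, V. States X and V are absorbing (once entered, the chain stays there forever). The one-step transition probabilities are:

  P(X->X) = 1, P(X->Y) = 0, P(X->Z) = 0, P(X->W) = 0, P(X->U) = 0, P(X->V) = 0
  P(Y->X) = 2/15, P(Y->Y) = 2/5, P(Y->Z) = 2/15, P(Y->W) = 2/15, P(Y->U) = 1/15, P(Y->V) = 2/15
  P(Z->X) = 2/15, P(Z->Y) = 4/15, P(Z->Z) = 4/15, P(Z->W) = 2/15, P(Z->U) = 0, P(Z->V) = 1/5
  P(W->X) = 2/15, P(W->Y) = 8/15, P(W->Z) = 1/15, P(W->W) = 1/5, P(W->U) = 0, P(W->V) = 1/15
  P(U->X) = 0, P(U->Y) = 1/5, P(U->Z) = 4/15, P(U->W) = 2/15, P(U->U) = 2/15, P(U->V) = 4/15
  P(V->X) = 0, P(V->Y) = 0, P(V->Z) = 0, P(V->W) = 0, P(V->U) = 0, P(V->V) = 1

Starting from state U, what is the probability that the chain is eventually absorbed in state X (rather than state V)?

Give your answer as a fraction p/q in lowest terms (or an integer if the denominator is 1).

Let a_i = P(absorbed in X | start in state i).
Boundary conditions: a_X = 1, a_V = 0.
For each transient state i, a_i = sum_j P(i->j) * a_j:
  a_Y = 2/15*a_X + 2/5*a_Y + 2/15*a_Z + 2/15*a_W + 1/15*a_U + 2/15*a_V
  a_Z = 2/15*a_X + 4/15*a_Y + 4/15*a_Z + 2/15*a_W + 0*a_U + 1/5*a_V
  a_W = 2/15*a_X + 8/15*a_Y + 1/15*a_Z + 1/5*a_W + 0*a_U + 1/15*a_V
  a_U = 0*a_X + 1/5*a_Y + 4/15*a_Z + 2/15*a_W + 2/15*a_U + 4/15*a_V

Substituting a_X = 1 and a_V = 0, rearrange to (I - Q) a = r where r[i] = P(i -> X):
  [3/5, -2/15, -2/15, -1/15] . (a_Y, a_Z, a_W, a_U) = 2/15
  [-4/15, 11/15, -2/15, 0] . (a_Y, a_Z, a_W, a_U) = 2/15
  [-8/15, -1/15, 4/5, 0] . (a_Y, a_Z, a_W, a_U) = 2/15
  [-1/5, -4/15, -2/15, 13/15] . (a_Y, a_Z, a_W, a_U) = 0

Solving yields:
  a_Y = 1223/2581
  a_Z = 1158/2581
  a_W = 1342/2581
  a_U = 845/2581

Starting state is U, so the absorption probability is a_U = 845/2581.

Answer: 845/2581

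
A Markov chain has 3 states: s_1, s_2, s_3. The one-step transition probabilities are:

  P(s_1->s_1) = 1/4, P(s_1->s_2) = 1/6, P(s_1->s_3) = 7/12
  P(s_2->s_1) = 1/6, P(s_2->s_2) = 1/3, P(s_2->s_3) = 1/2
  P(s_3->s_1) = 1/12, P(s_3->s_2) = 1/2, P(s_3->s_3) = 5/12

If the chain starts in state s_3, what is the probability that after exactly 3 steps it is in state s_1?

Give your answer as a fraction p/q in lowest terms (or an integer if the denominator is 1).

Computing P^3 by repeated multiplication:
P^1 =
  s_1: [1/4, 1/6, 7/12]
  s_2: [1/6, 1/3, 1/2]
  s_3: [1/12, 1/2, 5/12]
P^2 =
  s_1: [5/36, 7/18, 17/36]
  s_2: [5/36, 7/18, 17/36]
  s_3: [5/36, 7/18, 17/36]
P^3 =
  s_1: [5/36, 7/18, 17/36]
  s_2: [5/36, 7/18, 17/36]
  s_3: [5/36, 7/18, 17/36]

(P^3)[s_3 -> s_1] = 5/36

Answer: 5/36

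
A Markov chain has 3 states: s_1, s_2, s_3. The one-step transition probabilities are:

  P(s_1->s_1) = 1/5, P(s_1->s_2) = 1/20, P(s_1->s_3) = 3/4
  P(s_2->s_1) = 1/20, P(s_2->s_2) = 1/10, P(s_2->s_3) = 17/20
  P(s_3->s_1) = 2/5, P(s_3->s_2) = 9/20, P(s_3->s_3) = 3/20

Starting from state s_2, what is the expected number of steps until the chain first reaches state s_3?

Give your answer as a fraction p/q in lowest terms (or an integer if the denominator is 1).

Let h_i = expected steps to first reach s_3 from state i.
Boundary: h_s_3 = 0.
First-step equations for the other states:
  h_s_1 = 1 + 1/5*h_s_1 + 1/20*h_s_2 + 3/4*h_s_3
  h_s_2 = 1 + 1/20*h_s_1 + 1/10*h_s_2 + 17/20*h_s_3

Substituting h_s_3 = 0 and rearranging gives the linear system (I - Q) h = 1:
  [4/5, -1/20] . (h_s_1, h_s_2) = 1
  [-1/20, 9/10] . (h_s_1, h_s_2) = 1

Solving yields:
  h_s_1 = 380/287
  h_s_2 = 340/287

Starting state is s_2, so the expected hitting time is h_s_2 = 340/287.

Answer: 340/287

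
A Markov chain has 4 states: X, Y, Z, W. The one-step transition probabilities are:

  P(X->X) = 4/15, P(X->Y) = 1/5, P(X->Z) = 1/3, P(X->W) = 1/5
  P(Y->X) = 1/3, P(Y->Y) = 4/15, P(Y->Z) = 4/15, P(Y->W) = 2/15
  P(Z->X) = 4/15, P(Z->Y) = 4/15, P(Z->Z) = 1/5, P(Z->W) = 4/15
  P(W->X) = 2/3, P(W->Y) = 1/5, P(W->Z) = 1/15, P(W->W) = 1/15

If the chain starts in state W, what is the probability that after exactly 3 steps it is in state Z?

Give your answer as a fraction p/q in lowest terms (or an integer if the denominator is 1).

Answer: 52/225

Derivation:
Computing P^3 by repeated multiplication:
P^1 =
  X: [4/15, 1/5, 1/3, 1/5]
  Y: [1/3, 4/15, 4/15, 2/15]
  Z: [4/15, 4/15, 1/5, 4/15]
  W: [2/3, 1/5, 1/15, 1/15]
P^2 =
  X: [9/25, 53/225, 2/9, 41/225]
  Y: [76/225, 53/225, 11/45, 41/225]
  Z: [88/225, 52/225, 49/225, 4/25]
  W: [23/75, 49/225, 22/75, 41/225]
P^3 =
  X: [1199/3375, 778/3375, 808/3375, 118/675]
  Y: [1199/3375, 29/125, 266/1125, 119/675]
  Z: [1168/3375, 776/3375, 277/1125, 8/45]
  W: [239/675, 158/675, 52/225, 122/675]

(P^3)[W -> Z] = 52/225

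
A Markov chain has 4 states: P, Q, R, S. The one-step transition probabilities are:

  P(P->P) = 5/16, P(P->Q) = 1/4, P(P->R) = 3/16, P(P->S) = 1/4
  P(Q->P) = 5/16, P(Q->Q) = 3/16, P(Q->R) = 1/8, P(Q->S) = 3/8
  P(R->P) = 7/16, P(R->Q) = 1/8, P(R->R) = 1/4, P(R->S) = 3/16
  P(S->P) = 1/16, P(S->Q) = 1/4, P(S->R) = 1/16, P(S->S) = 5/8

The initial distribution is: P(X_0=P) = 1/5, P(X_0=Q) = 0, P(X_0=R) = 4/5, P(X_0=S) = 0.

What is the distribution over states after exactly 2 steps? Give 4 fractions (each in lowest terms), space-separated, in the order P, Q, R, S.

Propagating the distribution step by step (d_{t+1} = d_t * P):
d_0 = (P=1/5, Q=0, R=4/5, S=0)
  d_1[P] = 1/5*5/16 + 0*5/16 + 4/5*7/16 + 0*1/16 = 33/80
  d_1[Q] = 1/5*1/4 + 0*3/16 + 4/5*1/8 + 0*1/4 = 3/20
  d_1[R] = 1/5*3/16 + 0*1/8 + 4/5*1/4 + 0*1/16 = 19/80
  d_1[S] = 1/5*1/4 + 0*3/8 + 4/5*3/16 + 0*5/8 = 1/5
d_1 = (P=33/80, Q=3/20, R=19/80, S=1/5)
  d_2[P] = 33/80*5/16 + 3/20*5/16 + 19/80*7/16 + 1/5*1/16 = 187/640
  d_2[Q] = 33/80*1/4 + 3/20*3/16 + 19/80*1/8 + 1/5*1/4 = 27/128
  d_2[R] = 33/80*3/16 + 3/20*1/8 + 19/80*1/4 + 1/5*1/16 = 43/256
  d_2[S] = 33/80*1/4 + 3/20*3/8 + 19/80*3/16 + 1/5*5/8 = 421/1280
d_2 = (P=187/640, Q=27/128, R=43/256, S=421/1280)

Answer: 187/640 27/128 43/256 421/1280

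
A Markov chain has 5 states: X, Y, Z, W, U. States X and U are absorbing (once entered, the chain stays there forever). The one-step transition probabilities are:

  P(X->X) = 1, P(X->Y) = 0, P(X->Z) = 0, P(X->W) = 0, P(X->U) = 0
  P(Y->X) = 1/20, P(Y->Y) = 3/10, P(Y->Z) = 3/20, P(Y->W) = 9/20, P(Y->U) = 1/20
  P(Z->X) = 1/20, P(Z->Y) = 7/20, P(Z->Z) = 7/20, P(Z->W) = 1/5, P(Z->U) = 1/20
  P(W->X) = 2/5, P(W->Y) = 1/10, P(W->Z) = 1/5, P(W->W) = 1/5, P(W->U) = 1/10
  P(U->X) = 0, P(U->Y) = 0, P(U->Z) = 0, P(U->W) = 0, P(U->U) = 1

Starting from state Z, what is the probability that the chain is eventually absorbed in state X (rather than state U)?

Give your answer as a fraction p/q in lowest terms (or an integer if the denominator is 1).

Answer: 213/307

Derivation:
Let a_i = P(absorbed in X | start in state i).
Boundary conditions: a_X = 1, a_U = 0.
For each transient state i, a_i = sum_j P(i->j) * a_j:
  a_Y = 1/20*a_X + 3/10*a_Y + 3/20*a_Z + 9/20*a_W + 1/20*a_U
  a_Z = 1/20*a_X + 7/20*a_Y + 7/20*a_Z + 1/5*a_W + 1/20*a_U
  a_W = 2/5*a_X + 1/10*a_Y + 1/5*a_Z + 1/5*a_W + 1/10*a_U

Substituting a_X = 1 and a_U = 0, rearrange to (I - Q) a = r where r[i] = P(i -> X):
  [7/10, -3/20, -9/20] . (a_Y, a_Z, a_W) = 1/20
  [-7/20, 13/20, -1/5] . (a_Y, a_Z, a_W) = 1/20
  [-1/10, -1/5, 4/5] . (a_Y, a_Z, a_W) = 2/5

Solving yields:
  a_Y = 218/307
  a_Z = 213/307
  a_W = 234/307

Starting state is Z, so the absorption probability is a_Z = 213/307.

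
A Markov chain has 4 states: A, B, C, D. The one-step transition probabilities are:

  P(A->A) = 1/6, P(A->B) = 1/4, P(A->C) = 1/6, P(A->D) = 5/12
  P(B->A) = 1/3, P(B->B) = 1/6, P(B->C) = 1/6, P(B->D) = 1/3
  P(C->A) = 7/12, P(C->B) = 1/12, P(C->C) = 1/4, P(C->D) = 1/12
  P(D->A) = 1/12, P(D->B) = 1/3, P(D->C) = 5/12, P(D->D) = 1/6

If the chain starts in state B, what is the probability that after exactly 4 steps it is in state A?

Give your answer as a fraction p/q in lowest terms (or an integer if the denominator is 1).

Answer: 1489/5184

Derivation:
Computing P^4 by repeated multiplication:
P^1 =
  A: [1/6, 1/4, 1/6, 5/12]
  B: [1/3, 1/6, 1/6, 1/3]
  C: [7/12, 1/12, 1/4, 1/12]
  D: [1/12, 1/3, 5/12, 1/6]
P^2 =
  A: [35/144, 17/72, 41/144, 17/72]
  B: [17/72, 17/72, 19/72, 19/72]
  C: [5/18, 5/24, 5/24, 11/36]
  D: [55/144, 1/6, 35/144, 5/24]
P^3 =
  A: [527/1728, 175/864, 431/1728, 35/144]
  B: [127/432, 5/24, 55/216, 35/144]
  C: [227/864, 193/864, 25/96, 73/288]
  D: [481/1728, 23/108, 413/1728, 233/864]
P^4 =
  A: [5891/20736, 61/288, 5147/20736, 2653/10368]
  B: [1489/5184, 1091/5184, 1289/5184, 1315/5184]
  C: [755/2592, 271/1296, 145/576, 1285/5184]
  D: [5791/20736, 557/2592, 5267/20736, 2611/10368]

(P^4)[B -> A] = 1489/5184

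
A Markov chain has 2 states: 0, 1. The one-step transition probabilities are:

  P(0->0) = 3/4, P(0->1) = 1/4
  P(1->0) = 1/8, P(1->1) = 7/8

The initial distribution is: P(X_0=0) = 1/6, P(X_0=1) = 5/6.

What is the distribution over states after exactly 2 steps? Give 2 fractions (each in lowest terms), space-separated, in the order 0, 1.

Propagating the distribution step by step (d_{t+1} = d_t * P):
d_0 = (0=1/6, 1=5/6)
  d_1[0] = 1/6*3/4 + 5/6*1/8 = 11/48
  d_1[1] = 1/6*1/4 + 5/6*7/8 = 37/48
d_1 = (0=11/48, 1=37/48)
  d_2[0] = 11/48*3/4 + 37/48*1/8 = 103/384
  d_2[1] = 11/48*1/4 + 37/48*7/8 = 281/384
d_2 = (0=103/384, 1=281/384)

Answer: 103/384 281/384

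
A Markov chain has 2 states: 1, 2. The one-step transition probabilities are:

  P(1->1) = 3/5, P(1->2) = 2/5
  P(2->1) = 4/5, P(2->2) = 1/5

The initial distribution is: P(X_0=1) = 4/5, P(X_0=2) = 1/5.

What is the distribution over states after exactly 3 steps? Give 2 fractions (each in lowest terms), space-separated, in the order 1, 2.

Answer: 416/625 209/625

Derivation:
Propagating the distribution step by step (d_{t+1} = d_t * P):
d_0 = (1=4/5, 2=1/5)
  d_1[1] = 4/5*3/5 + 1/5*4/5 = 16/25
  d_1[2] = 4/5*2/5 + 1/5*1/5 = 9/25
d_1 = (1=16/25, 2=9/25)
  d_2[1] = 16/25*3/5 + 9/25*4/5 = 84/125
  d_2[2] = 16/25*2/5 + 9/25*1/5 = 41/125
d_2 = (1=84/125, 2=41/125)
  d_3[1] = 84/125*3/5 + 41/125*4/5 = 416/625
  d_3[2] = 84/125*2/5 + 41/125*1/5 = 209/625
d_3 = (1=416/625, 2=209/625)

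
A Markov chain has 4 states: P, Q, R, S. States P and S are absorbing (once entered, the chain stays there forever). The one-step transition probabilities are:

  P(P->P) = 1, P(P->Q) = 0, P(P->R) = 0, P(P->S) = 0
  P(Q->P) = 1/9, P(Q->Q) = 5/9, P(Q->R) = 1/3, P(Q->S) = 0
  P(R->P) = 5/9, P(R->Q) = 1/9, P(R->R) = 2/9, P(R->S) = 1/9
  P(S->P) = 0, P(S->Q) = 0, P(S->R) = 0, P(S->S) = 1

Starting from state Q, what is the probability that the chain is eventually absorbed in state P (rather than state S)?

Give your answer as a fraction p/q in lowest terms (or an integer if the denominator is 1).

Let a_i = P(absorbed in P | start in state i).
Boundary conditions: a_P = 1, a_S = 0.
For each transient state i, a_i = sum_j P(i->j) * a_j:
  a_Q = 1/9*a_P + 5/9*a_Q + 1/3*a_R + 0*a_S
  a_R = 5/9*a_P + 1/9*a_Q + 2/9*a_R + 1/9*a_S

Substituting a_P = 1 and a_S = 0, rearrange to (I - Q) a = r where r[i] = P(i -> P):
  [4/9, -1/3] . (a_Q, a_R) = 1/9
  [-1/9, 7/9] . (a_Q, a_R) = 5/9

Solving yields:
  a_Q = 22/25
  a_R = 21/25

Starting state is Q, so the absorption probability is a_Q = 22/25.

Answer: 22/25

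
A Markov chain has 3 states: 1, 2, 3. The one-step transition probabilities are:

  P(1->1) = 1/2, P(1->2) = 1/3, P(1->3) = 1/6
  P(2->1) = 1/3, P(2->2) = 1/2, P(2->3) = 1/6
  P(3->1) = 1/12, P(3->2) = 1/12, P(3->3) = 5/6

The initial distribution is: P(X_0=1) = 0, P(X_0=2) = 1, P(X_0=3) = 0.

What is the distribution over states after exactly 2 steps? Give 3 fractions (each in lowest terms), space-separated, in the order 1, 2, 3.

Answer: 25/72 3/8 5/18

Derivation:
Propagating the distribution step by step (d_{t+1} = d_t * P):
d_0 = (1=0, 2=1, 3=0)
  d_1[1] = 0*1/2 + 1*1/3 + 0*1/12 = 1/3
  d_1[2] = 0*1/3 + 1*1/2 + 0*1/12 = 1/2
  d_1[3] = 0*1/6 + 1*1/6 + 0*5/6 = 1/6
d_1 = (1=1/3, 2=1/2, 3=1/6)
  d_2[1] = 1/3*1/2 + 1/2*1/3 + 1/6*1/12 = 25/72
  d_2[2] = 1/3*1/3 + 1/2*1/2 + 1/6*1/12 = 3/8
  d_2[3] = 1/3*1/6 + 1/2*1/6 + 1/6*5/6 = 5/18
d_2 = (1=25/72, 2=3/8, 3=5/18)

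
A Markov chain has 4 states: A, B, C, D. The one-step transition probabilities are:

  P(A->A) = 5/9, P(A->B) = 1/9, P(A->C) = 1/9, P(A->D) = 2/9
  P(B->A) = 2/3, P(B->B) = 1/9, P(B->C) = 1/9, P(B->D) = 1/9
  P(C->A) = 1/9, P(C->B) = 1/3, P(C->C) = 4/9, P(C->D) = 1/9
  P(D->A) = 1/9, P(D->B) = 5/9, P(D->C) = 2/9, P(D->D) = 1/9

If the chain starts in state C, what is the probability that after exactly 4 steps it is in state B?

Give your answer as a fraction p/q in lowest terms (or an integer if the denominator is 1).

Computing P^4 by repeated multiplication:
P^1 =
  A: [5/9, 1/9, 1/9, 2/9]
  B: [2/3, 1/9, 1/9, 1/9]
  C: [1/9, 1/3, 4/9, 1/9]
  D: [1/9, 5/9, 2/9, 1/9]
P^2 =
  A: [34/81, 19/81, 14/81, 14/81]
  B: [38/81, 5/27, 13/81, 5/27]
  C: [28/81, 7/27, 22/81, 10/81]
  D: [38/81, 17/81, 16/81, 10/81]
P^3 =
  A: [104/243, 55/243, 137/729, 115/729]
  B: [308/729, 167/729, 5/27, 119/729]
  C: [298/729, 55/243, 157/729, 109/729]
  D: [106/243, 17/81, 139/729, 119/729]
P^4 =
  A: [934/2187, 1463/6561, 1255/6561, 347/2187]
  B: [932/2187, 1475/6561, 1253/6561, 1037/6561]
  C: [2746/6561, 493/2187, 1309/6561, 1027/6561]
  D: [922/2187, 1483/6561, 1265/6561, 349/2187]

(P^4)[C -> B] = 493/2187

Answer: 493/2187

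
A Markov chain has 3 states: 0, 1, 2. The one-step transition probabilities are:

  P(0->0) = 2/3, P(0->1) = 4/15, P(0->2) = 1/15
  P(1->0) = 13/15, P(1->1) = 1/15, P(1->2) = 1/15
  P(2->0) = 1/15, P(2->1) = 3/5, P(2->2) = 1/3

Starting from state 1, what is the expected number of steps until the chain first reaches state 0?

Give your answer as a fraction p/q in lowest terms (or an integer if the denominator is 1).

Answer: 165/131

Derivation:
Let h_i = expected steps to first reach 0 from state i.
Boundary: h_0 = 0.
First-step equations for the other states:
  h_1 = 1 + 13/15*h_0 + 1/15*h_1 + 1/15*h_2
  h_2 = 1 + 1/15*h_0 + 3/5*h_1 + 1/3*h_2

Substituting h_0 = 0 and rearranging gives the linear system (I - Q) h = 1:
  [14/15, -1/15] . (h_1, h_2) = 1
  [-3/5, 2/3] . (h_1, h_2) = 1

Solving yields:
  h_1 = 165/131
  h_2 = 345/131

Starting state is 1, so the expected hitting time is h_1 = 165/131.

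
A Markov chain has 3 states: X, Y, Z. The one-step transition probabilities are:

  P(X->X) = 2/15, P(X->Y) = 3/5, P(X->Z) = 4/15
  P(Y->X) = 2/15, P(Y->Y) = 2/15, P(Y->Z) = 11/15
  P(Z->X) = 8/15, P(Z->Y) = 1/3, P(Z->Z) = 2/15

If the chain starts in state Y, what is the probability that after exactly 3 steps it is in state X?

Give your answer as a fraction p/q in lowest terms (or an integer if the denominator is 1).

Computing P^3 by repeated multiplication:
P^1 =
  X: [2/15, 3/5, 4/15]
  Y: [2/15, 2/15, 11/15]
  Z: [8/15, 1/3, 2/15]
P^2 =
  X: [6/25, 56/225, 23/45]
  Y: [32/75, 77/225, 52/225]
  Z: [14/75, 92/225, 91/225]
P^3 =
  X: [76/225, 391/1125, 118/375]
  Y: [254/1125, 142/375, 89/225]
  Z: [332/1125, 113/375, 454/1125]

(P^3)[Y -> X] = 254/1125

Answer: 254/1125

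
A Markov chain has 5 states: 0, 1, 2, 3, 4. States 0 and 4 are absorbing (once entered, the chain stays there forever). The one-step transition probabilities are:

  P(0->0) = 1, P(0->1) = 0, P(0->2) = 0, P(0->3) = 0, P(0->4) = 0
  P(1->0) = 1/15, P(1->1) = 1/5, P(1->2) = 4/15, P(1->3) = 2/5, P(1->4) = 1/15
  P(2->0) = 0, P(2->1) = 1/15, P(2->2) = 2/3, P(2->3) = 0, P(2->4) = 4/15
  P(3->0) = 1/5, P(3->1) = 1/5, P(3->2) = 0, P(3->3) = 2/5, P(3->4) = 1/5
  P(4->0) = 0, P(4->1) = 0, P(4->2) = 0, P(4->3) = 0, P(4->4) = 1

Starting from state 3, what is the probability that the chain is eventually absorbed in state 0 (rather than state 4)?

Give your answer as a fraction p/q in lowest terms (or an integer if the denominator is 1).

Answer: 61/138

Derivation:
Let a_i = P(absorbed in 0 | start in state i).
Boundary conditions: a_0 = 1, a_4 = 0.
For each transient state i, a_i = sum_j P(i->j) * a_j:
  a_1 = 1/15*a_0 + 1/5*a_1 + 4/15*a_2 + 2/5*a_3 + 1/15*a_4
  a_2 = 0*a_0 + 1/15*a_1 + 2/3*a_2 + 0*a_3 + 4/15*a_4
  a_3 = 1/5*a_0 + 1/5*a_1 + 0*a_2 + 2/5*a_3 + 1/5*a_4

Substituting a_0 = 1 and a_4 = 0, rearrange to (I - Q) a = r where r[i] = P(i -> 0):
  [4/5, -4/15, -2/5] . (a_1, a_2, a_3) = 1/15
  [-1/15, 1/3, 0] . (a_1, a_2, a_3) = 0
  [-1/5, 0, 3/5] . (a_1, a_2, a_3) = 1/5

Solving yields:
  a_1 = 15/46
  a_2 = 3/46
  a_3 = 61/138

Starting state is 3, so the absorption probability is a_3 = 61/138.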